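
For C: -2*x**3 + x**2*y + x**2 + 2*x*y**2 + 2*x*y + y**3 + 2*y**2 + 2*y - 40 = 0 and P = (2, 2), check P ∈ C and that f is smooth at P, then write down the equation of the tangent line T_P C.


Tangent line at P: 46*y - 92 = 0.

Step 1: f(2, 2) = 0, so P lies on C.
Step 2: partial derivatives
  f_x(x, y) = -6*x**2 + 2*x*y + 2*x + 2*y**2 + 2*y, f_y(x, y) = x**2 + 4*x*y + 2*x + 3*y**2 + 4*y + 2.
  f_x(P) = 0, f_y(P) = 46 (gradient nonzero, so P is smooth).
Step 3: tangent line at P: 0·(x − 2) + 46·(y − 2) = 0.
Expanding: 46*y - 92 = 0.


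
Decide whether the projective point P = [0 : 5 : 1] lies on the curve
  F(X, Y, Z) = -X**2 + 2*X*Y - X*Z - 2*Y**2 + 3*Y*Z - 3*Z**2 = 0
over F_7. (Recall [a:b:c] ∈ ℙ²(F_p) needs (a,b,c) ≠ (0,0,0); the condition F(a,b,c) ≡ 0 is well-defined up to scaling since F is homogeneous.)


F(0,5,1) ≡ 4 (mod 7); P is NOT on the curve.

Evaluate F(0, 5, 1) term-by-term (mod 7).
  -X**2 ↦ -1·0·1·1 = 0
  2*X*Y ↦ 2·0·5·1 = 0
  -X*Z ↦ -1·0·1·1 = 0
  -2*Y**2 ↦ -2·1·25·1 = -50
  3*Y*Z ↦ 3·1·5·1 = 15
  -3*Z**2 ↦ -3·1·1·1 = -3
Sum: F(0, 5, 1) = (0) + (0) + (0) + (-50) + (15) + (-3) = -38.
Reducing mod 7: -38 ≡ 4 (mod 7).
Since F(a, b, c) ≡ 4 ≠ 0 (mod 7), P does NOT lie on the curve.


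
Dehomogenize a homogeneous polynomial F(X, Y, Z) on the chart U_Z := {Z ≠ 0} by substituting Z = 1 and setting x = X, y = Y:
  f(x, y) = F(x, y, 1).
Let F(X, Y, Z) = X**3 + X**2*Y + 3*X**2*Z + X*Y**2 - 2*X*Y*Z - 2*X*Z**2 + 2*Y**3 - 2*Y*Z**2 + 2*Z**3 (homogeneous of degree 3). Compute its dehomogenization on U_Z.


f(x, y) = x**3 + x**2*y + 3*x**2 + x*y**2 - 2*x*y - 2*x + 2*y**3 - 2*y + 2

On U_Z we set Z = 1. Each monomial c·X^i·Y^j·Z^k in F becomes c·x^i·y^j·1^k = c·x^i·y^j.
Substituting Z = 1: F(X, Y, 1) = x**3 + x**2*y + 3*x**2 + x*y**2 - 2*x*y - 2*x + 2*y**3 - 2*y + 2.
Note: deg(f) ≤ deg(F) = 3; strict inequality happens when F is divisible by Z (lost terms).


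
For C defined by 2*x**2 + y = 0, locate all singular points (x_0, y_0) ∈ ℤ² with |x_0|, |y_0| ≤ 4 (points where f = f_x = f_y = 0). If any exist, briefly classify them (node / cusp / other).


No singular points in the scanned grid; C is smooth there.

Compute partial derivatives:
  f_x = 4*x.
  f_y = 1.
f_y = 1 is a nonzero constant, so f_y never vanishes: no point (x, y) can satisfy f = f_x = f_y = 0. In particular no (x, y) ∈ {−4, ..., 4}² is singular; the curve is smooth.


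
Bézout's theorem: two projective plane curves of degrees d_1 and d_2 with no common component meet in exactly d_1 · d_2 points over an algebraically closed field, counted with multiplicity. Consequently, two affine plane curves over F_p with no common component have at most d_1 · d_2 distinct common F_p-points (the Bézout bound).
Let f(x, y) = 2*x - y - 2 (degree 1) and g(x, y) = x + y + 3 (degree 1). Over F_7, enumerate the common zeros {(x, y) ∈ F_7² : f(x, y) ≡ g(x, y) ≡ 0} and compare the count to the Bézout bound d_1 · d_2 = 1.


Common zeros: {(2, 2)}; count = 1; Bézout bound = 1.

deg(f) = 1, deg(g) = 1, so Bézout bound = 1.
Scan x ∈ F_7. For each x, list the y ∈ F_7 with f(x, y) ≡ 0 and those with g(x, y) ≡ 0 (mod 7); the common zeros in that column are the intersection.
  x = 0: f ≡ 0 at y ∈ {5}; g ≡ 0 at y ∈ {4}; common: ∅.
  x = 1: f ≡ 0 at y ∈ {0}; g ≡ 0 at y ∈ {3}; common: ∅.
  x = 2: f ≡ 0 at y ∈ {2}; g ≡ 0 at y ∈ {2}; common: {2}.
  x = 3: f ≡ 0 at y ∈ {4}; g ≡ 0 at y ∈ {1}; common: ∅.
  x = 4: f ≡ 0 at y ∈ {6}; g ≡ 0 at y ∈ {0}; common: ∅.
  x = 5: f ≡ 0 at y ∈ {1}; g ≡ 0 at y ∈ {6}; common: ∅.
  x = 6: f ≡ 0 at y ∈ {3}; g ≡ 0 at y ∈ {5}; common: ∅.
Collecting: common zeros = {(2, 2)}, so the count is 1.
Comparison with the Bézout bound: 1 ≤ 1 = deg(f)·deg(g), as expected for curves with no common component (the bound is attained).


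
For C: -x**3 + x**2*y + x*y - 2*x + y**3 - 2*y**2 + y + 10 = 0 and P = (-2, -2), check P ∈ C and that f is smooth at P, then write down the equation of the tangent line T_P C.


Tangent line at P: -8*x + 23*y + 30 = 0.

Step 1: f(-2, -2) = 0, so P lies on C.
Step 2: partial derivatives
  f_x(x, y) = -3*x**2 + 2*x*y + y - 2, f_y(x, y) = x**2 + x + 3*y**2 - 4*y + 1.
  f_x(P) = -8, f_y(P) = 23 (gradient nonzero, so P is smooth).
Step 3: tangent line at P: -8·(x − -2) + 23·(y − -2) = 0.
Expanding: -8*x + 23*y + 30 = 0.


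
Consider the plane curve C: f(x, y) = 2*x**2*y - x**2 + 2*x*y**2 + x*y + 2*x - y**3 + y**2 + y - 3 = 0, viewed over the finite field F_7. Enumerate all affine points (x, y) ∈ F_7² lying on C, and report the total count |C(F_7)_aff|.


Affine F_7-points: {(0, 5), (3, 5), (4, 2), (4, 3), (4, 4), (6, 2)}; count = 6.

For each of the 49 pairs (x, y) ∈ F_7², evaluate f(x, y) mod 7. Record the zeros.
  x = 0: [0↦4, 1↦5, 2↦2, 3↦3, 4↦2, 5↦0, 6↦5]  zeros at y ∈ {5}
  x = 1: [0↦5, 1↦4, 2↦3, 3↦3, 4↦5, 5↦3, 6↦5]  zeros at y ∈ ∅
  x = 2: [0↦4, 1↦5, 2↦3, 3↦6, 4↦1, 5↦3, 6↦6]  zeros at y ∈ ∅
  x = 3: [0↦1, 1↦1, 2↦2, 3↦5, 4↦4, 5↦0, 6↦1]  zeros at y ∈ {5}
  x = 4: [0↦3, 1↦6, 2↦0, 3↦0, 4↦0, 5↦1, 6↦4]  zeros at y ∈ {2, 3, 4}
  x = 5: [0↦3, 1↦6, 2↦4, 3↦5, 4↦3, 5↦6, 6↦1]  zeros at y ∈ ∅
  x = 6: [0↦1, 1↦1, 2↦0, 3↦6, 4↦6, 5↦1, 6↦6]  zeros at y ∈ {2}
Collecting zeros: affine points = {(0, 5), (3, 5), (4, 2), (4, 3), (4, 4), (6, 2)}.
Total count |C(F_7)_aff| = 6.


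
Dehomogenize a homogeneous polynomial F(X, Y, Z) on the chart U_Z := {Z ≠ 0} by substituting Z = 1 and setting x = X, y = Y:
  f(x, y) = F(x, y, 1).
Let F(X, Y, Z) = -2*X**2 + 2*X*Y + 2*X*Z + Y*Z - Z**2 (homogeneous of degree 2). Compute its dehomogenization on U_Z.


f(x, y) = -2*x**2 + 2*x*y + 2*x + y - 1

On U_Z we set Z = 1. Each monomial c·X^i·Y^j·Z^k in F becomes c·x^i·y^j·1^k = c·x^i·y^j.
Substituting Z = 1: F(X, Y, 1) = -2*x**2 + 2*x*y + 2*x + y - 1.
Note: deg(f) ≤ deg(F) = 2; strict inequality happens when F is divisible by Z (lost terms).


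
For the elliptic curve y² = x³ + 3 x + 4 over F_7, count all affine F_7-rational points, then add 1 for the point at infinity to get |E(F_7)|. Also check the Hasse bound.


Affine points = {(0, 2), (0, 5), (1, 1), (1, 6), (2, 2), (2, 5), (5, 2), (5, 5), (6, 0)}; affine count = 9; |E(F_7)| = 10.

Discriminant check: Δ ∝ 4a³ + 27b² = 4·3³ + 27·4² = 4·27 + 27·16 ≡ 1 (mod 7). Nonzero ⇒ E is nonsingular.
For each x ∈ F_7, compute rhs = x³ + 3·x + 4 mod 7, then count y ∈ F_7 with y² ≡ rhs.
  x = 0: rhs = 4, matching y values: 2, 5 (2 points).
  x = 1: rhs = 1, matching y values: 1, 6 (2 points).
  x = 2: rhs = 4, matching y values: 2, 5 (2 points).
  x = 3: rhs = 5, matching y values: none (0 points).
  x = 4: rhs = 3, matching y values: none (0 points).
  x = 5: rhs = 4, matching y values: 2, 5 (2 points).
  x = 6: rhs = 0, matching y values: 0 (1 points).
Total affine count: 9.
Full point count |E(F_7)| = 9 + 1 = 10.
Hasse bound: |10 − (7+1)| = |2| = 2 ≤ 2√7 ≈ 5.2915 ✓.


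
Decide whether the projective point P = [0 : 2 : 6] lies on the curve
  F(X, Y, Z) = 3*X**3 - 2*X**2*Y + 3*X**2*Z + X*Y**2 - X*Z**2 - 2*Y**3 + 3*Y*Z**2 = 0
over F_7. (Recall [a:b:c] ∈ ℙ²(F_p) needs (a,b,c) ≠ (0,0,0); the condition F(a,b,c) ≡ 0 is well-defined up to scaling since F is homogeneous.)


F(0,2,6) ≡ 4 (mod 7); P is NOT on the curve.

Evaluate F(0, 2, 6) term-by-term (mod 7).
  3*X**3 ↦ 3·0·1·1 = 0
  -2*X**2*Y ↦ -2·0·2·1 = 0
  3*X**2*Z ↦ 3·0·1·6 = 0
  X*Y**2 ↦ 1·0·4·1 = 0
  -X*Z**2 ↦ -1·0·1·36 = 0
  -2*Y**3 ↦ -2·1·8·1 = -16
  3*Y*Z**2 ↦ 3·1·2·36 = 216
Sum: F(0, 2, 6) = (0) + (0) + (0) + (0) + (0) + (-16) + (216) = 200.
Reducing mod 7: 200 ≡ 4 (mod 7).
Since F(a, b, c) ≡ 4 ≠ 0 (mod 7), P does NOT lie on the curve.


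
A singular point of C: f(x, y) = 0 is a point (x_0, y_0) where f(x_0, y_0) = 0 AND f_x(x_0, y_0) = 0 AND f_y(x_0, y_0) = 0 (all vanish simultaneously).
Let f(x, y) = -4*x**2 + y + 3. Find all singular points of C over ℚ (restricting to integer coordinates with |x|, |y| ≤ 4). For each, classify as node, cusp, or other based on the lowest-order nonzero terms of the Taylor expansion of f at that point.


No singular points in the scanned grid; C is smooth there.

Compute partial derivatives:
  f_x = -8*x.
  f_y = 1.
f_y = 1 is a nonzero constant, so f_y never vanishes: no point (x, y) can satisfy f = f_x = f_y = 0. In particular no (x, y) ∈ {−4, ..., 4}² is singular; the curve is smooth.


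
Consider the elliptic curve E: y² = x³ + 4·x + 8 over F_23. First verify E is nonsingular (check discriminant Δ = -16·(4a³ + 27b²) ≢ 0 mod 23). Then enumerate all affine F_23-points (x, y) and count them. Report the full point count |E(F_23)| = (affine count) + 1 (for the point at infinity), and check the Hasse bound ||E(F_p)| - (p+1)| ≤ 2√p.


Affine points = {(0, 10), (0, 13), (1, 6), (1, 17), (2, 1), (2, 22), (3, 1), (3, 22), (6, 8), (6, 15), (8, 0), (10, 6), (10, 17), (11, 7), (11, 16), (12, 6), (12, 17), (13, 7), (13, 16), (14, 5), (14, 18), (15, 4), (15, 19), (18, 1), (18, 22), (22, 7), (22, 16)}; affine count = 27; |E(F_23)| = 28.

Discriminant check: Δ ∝ 4a³ + 27b² = 4·4³ + 27·8² = 4·64 + 27·64 ≡ 6 (mod 23). Nonzero ⇒ E is nonsingular.
For each x ∈ F_23, compute rhs = x³ + 4·x + 8 mod 23, then count y ∈ F_23 with y² ≡ rhs.
  x = 0: rhs = 8, matching y values: 10, 13 (2 points).
  x = 1: rhs = 13, matching y values: 6, 17 (2 points).
  x = 2: rhs = 1, matching y values: 1, 22 (2 points).
  x = 3: rhs = 1, matching y values: 1, 22 (2 points).
  x = 4: rhs = 19, matching y values: none (0 points).
  x = 5: rhs = 15, matching y values: none (0 points).
  x = 6: rhs = 18, matching y values: 8, 15 (2 points).
  x = 7: rhs = 11, matching y values: none (0 points).
  x = 8: rhs = 0, matching y values: 0 (1 points).
  x = 9: rhs = 14, matching y values: none (0 points).
  x = 10: rhs = 13, matching y values: 6, 17 (2 points).
  x = 11: rhs = 3, matching y values: 7, 16 (2 points).
  x = 12: rhs = 13, matching y values: 6, 17 (2 points).
  x = 13: rhs = 3, matching y values: 7, 16 (2 points).
  x = 14: rhs = 2, matching y values: 5, 18 (2 points).
  x = 15: rhs = 16, matching y values: 4, 19 (2 points).
  x = 16: rhs = 5, matching y values: none (0 points).
  x = 17: rhs = 21, matching y values: none (0 points).
  x = 18: rhs = 1, matching y values: 1, 22 (2 points).
  x = 19: rhs = 20, matching y values: none (0 points).
  x = 20: rhs = 15, matching y values: none (0 points).
  x = 21: rhs = 15, matching y values: none (0 points).
  x = 22: rhs = 3, matching y values: 7, 16 (2 points).
Total affine count: 27.
Full point count |E(F_23)| = 27 + 1 = 28.
Hasse bound: |28 − (23+1)| = |4| = 4 ≤ 2√23 ≈ 9.5917 ✓.


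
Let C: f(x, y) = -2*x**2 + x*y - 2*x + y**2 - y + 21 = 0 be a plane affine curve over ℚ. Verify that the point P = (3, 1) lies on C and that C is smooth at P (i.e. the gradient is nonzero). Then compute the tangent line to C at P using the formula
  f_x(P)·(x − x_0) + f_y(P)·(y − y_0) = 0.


Tangent line at P: -13*x + 4*y + 35 = 0.

Step 1: f(3, 1) = 0, so P lies on C.
Step 2: partial derivatives
  f_x(x, y) = -4*x + y - 2, f_y(x, y) = x + 2*y - 1.
  f_x(P) = -13, f_y(P) = 4 (gradient nonzero, so P is smooth).
Step 3: tangent line at P: -13·(x − 3) + 4·(y − 1) = 0.
Expanding: -13*x + 4*y + 35 = 0.


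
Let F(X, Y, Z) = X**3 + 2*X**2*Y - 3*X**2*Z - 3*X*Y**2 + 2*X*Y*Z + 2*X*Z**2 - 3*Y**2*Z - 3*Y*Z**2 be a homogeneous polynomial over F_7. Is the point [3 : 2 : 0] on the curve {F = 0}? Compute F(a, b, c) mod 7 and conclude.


F(3,2,0) ≡ 6 (mod 7); P is NOT on the curve.

Evaluate F(3, 2, 0) term-by-term (mod 7).
  X**3 ↦ 1·27·1·1 = 27
  2*X**2*Y ↦ 2·9·2·1 = 36
  -3*X**2*Z ↦ -3·9·1·0 = 0
  -3*X*Y**2 ↦ -3·3·4·1 = -36
  2*X*Y*Z ↦ 2·3·2·0 = 0
  2*X*Z**2 ↦ 2·3·1·0 = 0
  -3*Y**2*Z ↦ -3·1·4·0 = 0
  -3*Y*Z**2 ↦ -3·1·2·0 = 0
Sum: F(3, 2, 0) = (27) + (36) + (0) + (-36) + (0) + (0) + (0) + (0) = 27.
Reducing mod 7: 27 ≡ 6 (mod 7).
Since F(a, b, c) ≡ 6 ≠ 0 (mod 7), P does NOT lie on the curve.


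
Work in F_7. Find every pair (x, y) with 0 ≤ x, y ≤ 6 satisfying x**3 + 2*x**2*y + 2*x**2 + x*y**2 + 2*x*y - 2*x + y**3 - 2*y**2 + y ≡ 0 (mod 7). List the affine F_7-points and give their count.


Affine F_7-points: {(0, 0), (0, 1), (1, 5), (3, 6)}; count = 4.

For each of the 49 pairs (x, y) ∈ F_7², evaluate f(x, y) mod 7. Record the zeros.
  x = 0: [0↦0, 1↦0, 2↦2, 3↦5, 4↦1, 5↦3, 6↦3]  zeros at y ∈ {0, 1}
  x = 1: [0↦1, 1↦6, 2↦1, 3↦6, 4↦6, 5↦0, 6↦1]  zeros at y ∈ {5}
  x = 2: [0↦5, 1↦5, 2↦4, 3↦1, 4↦2, 5↦6, 6↦5]  zeros at y ∈ ∅
  x = 3: [0↦4, 1↦3, 2↦3, 3↦3, 4↦2, 5↦6, 6↦0]  zeros at y ∈ {6}
  x = 4: [0↦4, 1↦6, 2↦4, 3↦4, 4↦5, 5↦6, 6↦6]  zeros at y ∈ ∅
  x = 5: [0↦4, 1↦6, 2↦6, 3↦3, 4↦3, 5↦5, 6↦1]  zeros at y ∈ ∅
  x = 6: [0↦3, 1↦2, 2↦1, 3↦6, 4↦2, 5↦2, 6↦5]  zeros at y ∈ ∅
Collecting zeros: affine points = {(0, 0), (0, 1), (1, 5), (3, 6)}.
Total count |C(F_7)_aff| = 4.


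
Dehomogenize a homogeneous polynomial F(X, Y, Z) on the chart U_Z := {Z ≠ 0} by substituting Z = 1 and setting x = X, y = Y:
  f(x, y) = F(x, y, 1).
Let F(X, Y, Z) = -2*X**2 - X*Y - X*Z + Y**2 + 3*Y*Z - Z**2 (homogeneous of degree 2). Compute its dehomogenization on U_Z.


f(x, y) = -2*x**2 - x*y - x + y**2 + 3*y - 1

On U_Z we set Z = 1. Each monomial c·X^i·Y^j·Z^k in F becomes c·x^i·y^j·1^k = c·x^i·y^j.
Substituting Z = 1: F(X, Y, 1) = -2*x**2 - x*y - x + y**2 + 3*y - 1.
Note: deg(f) ≤ deg(F) = 2; strict inequality happens when F is divisible by Z (lost terms).


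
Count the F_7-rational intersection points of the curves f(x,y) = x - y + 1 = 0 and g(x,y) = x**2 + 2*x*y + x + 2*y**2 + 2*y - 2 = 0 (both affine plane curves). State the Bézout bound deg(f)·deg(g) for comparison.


Common zeros: ∅; count = 0; Bézout bound = 2.

deg(f) = 1, deg(g) = 2, so Bézout bound = 2.
Scan x ∈ F_7. For each x, list the y ∈ F_7 with f(x, y) ≡ 0 and those with g(x, y) ≡ 0 (mod 7); the common zeros in that column are the intersection.
  x = 0: f ≡ 0 at y ∈ {1}; g ≡ 0 at y ∈ ∅; common: ∅.
  x = 1: f ≡ 0 at y ∈ {2}; g ≡ 0 at y ∈ {0, 5}; common: ∅.
  x = 2: f ≡ 0 at y ∈ {3}; g ≡ 0 at y ∈ {5, 6}; common: ∅.
  x = 3: f ≡ 0 at y ∈ {4}; g ≡ 0 at y ∈ ∅; common: ∅.
  x = 4: f ≡ 0 at y ∈ {5}; g ≡ 0 at y ∈ ∅; common: ∅.
  x = 5: f ≡ 0 at y ∈ {6}; g ≡ 0 at y ∈ {0, 1}; common: ∅.
  x = 6: f ≡ 0 at y ∈ {0}; g ≡ 0 at y ∈ {1, 6}; common: ∅.
Collecting: common zeros = ∅, so the count is 0.
Comparison with the Bézout bound: 0 ≤ 2 = deg(f)·deg(g), as expected for curves with no common component (the affine F_7-count falls short of the bound because intersections may lie at infinity, over extension fields, or carry multiplicity).


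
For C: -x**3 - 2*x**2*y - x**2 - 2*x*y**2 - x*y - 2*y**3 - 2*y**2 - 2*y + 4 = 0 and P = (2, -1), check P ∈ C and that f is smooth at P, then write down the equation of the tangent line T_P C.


Tangent line at P: -9*x - 6*y + 12 = 0.

Step 1: f(2, -1) = 0, so P lies on C.
Step 2: partial derivatives
  f_x(x, y) = -3*x**2 - 4*x*y - 2*x - 2*y**2 - y, f_y(x, y) = -2*x**2 - 4*x*y - x - 6*y**2 - 4*y - 2.
  f_x(P) = -9, f_y(P) = -6 (gradient nonzero, so P is smooth).
Step 3: tangent line at P: -9·(x − 2) + -6·(y − -1) = 0.
Expanding: -9*x - 6*y + 12 = 0.


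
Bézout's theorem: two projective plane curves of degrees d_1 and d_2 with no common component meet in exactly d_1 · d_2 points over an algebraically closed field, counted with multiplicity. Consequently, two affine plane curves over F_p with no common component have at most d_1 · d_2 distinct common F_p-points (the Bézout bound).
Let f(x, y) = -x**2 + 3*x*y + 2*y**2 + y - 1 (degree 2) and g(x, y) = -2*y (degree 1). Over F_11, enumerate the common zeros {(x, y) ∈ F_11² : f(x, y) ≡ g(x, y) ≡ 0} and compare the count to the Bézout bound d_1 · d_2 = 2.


Common zeros: ∅; count = 0; Bézout bound = 2.

deg(f) = 2, deg(g) = 1, so Bézout bound = 2.
Scan x ∈ F_11. For each x, list the y ∈ F_11 with f(x, y) ≡ 0 and those with g(x, y) ≡ 0 (mod 11); the common zeros in that column are the intersection.
  x = 0: f ≡ 0 at y ∈ {6, 10}; g ≡ 0 at y ∈ {0}; common: ∅.
  x = 1: f ≡ 0 at y ∈ ∅; g ≡ 0 at y ∈ {0}; common: ∅.
  x = 2: f ≡ 0 at y ∈ {4, 9}; g ≡ 0 at y ∈ {0}; common: ∅.
  x = 3: f ≡ 0 at y ∈ {8, 9}; g ≡ 0 at y ∈ {0}; common: ∅.
  x = 4: f ≡ 0 at y ∈ ∅; g ≡ 0 at y ∈ {0}; common: ∅.
  x = 5: f ≡ 0 at y ∈ ∅; g ≡ 0 at y ∈ {0}; common: ∅.
  x = 6: f ≡ 0 at y ∈ ∅; g ≡ 0 at y ∈ {0}; common: ∅.
  x = 7: f ≡ 0 at y ∈ {5, 6}; g ≡ 0 at y ∈ {0}; common: ∅.
  x = 8: f ≡ 0 at y ∈ {5, 10}; g ≡ 0 at y ∈ {0}; common: ∅.
  x = 9: f ≡ 0 at y ∈ ∅; g ≡ 0 at y ∈ {0}; common: ∅.
  x = 10: f ≡ 0 at y ∈ {4, 8}; g ≡ 0 at y ∈ {0}; common: ∅.
Collecting: common zeros = ∅, so the count is 0.
Comparison with the Bézout bound: 0 ≤ 2 = deg(f)·deg(g), as expected for curves with no common component (the affine F_11-count falls short of the bound because intersections may lie at infinity, over extension fields, or carry multiplicity).


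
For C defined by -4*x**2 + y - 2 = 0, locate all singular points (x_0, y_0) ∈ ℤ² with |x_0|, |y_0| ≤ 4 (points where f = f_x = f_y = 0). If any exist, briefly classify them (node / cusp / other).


No singular points in the scanned grid; C is smooth there.

Compute partial derivatives:
  f_x = -8*x.
  f_y = 1.
f_y = 1 is a nonzero constant, so f_y never vanishes: no point (x, y) can satisfy f = f_x = f_y = 0. In particular no (x, y) ∈ {−4, ..., 4}² is singular; the curve is smooth.


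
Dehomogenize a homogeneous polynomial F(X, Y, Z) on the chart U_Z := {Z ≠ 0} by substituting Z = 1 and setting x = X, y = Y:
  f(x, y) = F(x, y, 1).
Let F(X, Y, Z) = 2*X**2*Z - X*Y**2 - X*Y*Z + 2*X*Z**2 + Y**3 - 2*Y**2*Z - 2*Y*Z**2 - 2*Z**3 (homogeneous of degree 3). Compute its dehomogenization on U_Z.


f(x, y) = 2*x**2 - x*y**2 - x*y + 2*x + y**3 - 2*y**2 - 2*y - 2

On U_Z we set Z = 1. Each monomial c·X^i·Y^j·Z^k in F becomes c·x^i·y^j·1^k = c·x^i·y^j.
Substituting Z = 1: F(X, Y, 1) = 2*x**2 - x*y**2 - x*y + 2*x + y**3 - 2*y**2 - 2*y - 2.
Note: deg(f) ≤ deg(F) = 3; strict inequality happens when F is divisible by Z (lost terms).


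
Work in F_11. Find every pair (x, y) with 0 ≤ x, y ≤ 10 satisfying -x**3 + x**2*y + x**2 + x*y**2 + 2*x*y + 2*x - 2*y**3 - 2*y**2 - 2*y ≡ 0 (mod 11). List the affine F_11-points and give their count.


Affine F_11-points: {(0, 0), (1, 1), (1, 7), (1, 8), (2, 0), (2, 5), (2, 6), (3, 1), (3, 6), (3, 10), (6, 5), (7, 2), (8, 3), (9, 1), (9, 3), (9, 5), (10, 0)}; count = 17.

For each of the 121 pairs (x, y) ∈ F_11², evaluate f(x, y) mod 11. Record the zeros.
  x = 0: [0↦0, 1↦5, 2↦5, 3↦10, 4↦8, 5↦9, 6↦1, 7↦5, 8↦9, 9↦1, 10↦2]  zeros at y ∈ {0}
  x = 1: [0↦2, 1↦0, 2↦6, 3↦8, 4↦5, 5↦7, 6↦2, 7↦0, 8↦0, 9↦1, 10↦2]  zeros at y ∈ {1, 7, 8}
  x = 2: [0↦0, 1↦4, 2↦7, 3↦8, 4↦6, 5↦0, 6↦0, 7↦5, 8↦3, 9↦4, 10↦7]  zeros at y ∈ {0, 5, 6}
  x = 3: [0↦10, 1↦0, 2↦2, 3↦4, 4↦5, 5↦4, 6↦0, 7↦3, 8↦1, 9↦4, 10↦0]  zeros at y ∈ {1, 6, 10}
  x = 4: [0↦4, 1↦4, 2↦7, 3↦1, 4↦7, 5↦2, 6↦7, 7↦10, 8↦10, 9↦6, 10↦8]  zeros at y ∈ ∅
  x = 5: [0↦9, 1↦10, 2↦5, 3↦4, 4↦6, 5↦10, 6↦4, 7↦9, 8↦2, 9↦4, 10↦3]  zeros at y ∈ ∅
  x = 6: [0↦8, 1↦1, 2↦1, 3↦7, 4↦7, 5↦0, 6↦7, 7↦5, 8↦4, 9↦3, 10↦1]  zeros at y ∈ {5}
  x = 7: [0↦6, 1↦4, 2↦0, 3↦4, 4↦4, 5↦10, 6↦10, 7↦3, 8↦10, 9↦8, 10↦7]  zeros at y ∈ {2}
  x = 8: [0↦8, 1↦2, 2↦7, 3↦0, 4↦2, 5↦1, 6↦7, 7↦8, 8↦3, 9↦2, 10↦4]  zeros at y ∈ {3}
  x = 9: [0↦8, 1↦0, 2↦5, 3↦0, 4↦6, 5↦0, 6↦3, 7↦3, 8↦10, 9↦1, 10↦8]  zeros at y ∈ {1, 3, 5}
  x = 10: [0↦0, 1↦3, 2↦10, 3↦9, 4↦10, 5↦1, 6↦3, 7↦4, 8↦3, 9↦10, 10↦2]  zeros at y ∈ {0}
Collecting zeros: affine points = {(0, 0), (1, 1), (1, 7), (1, 8), (2, 0), (2, 5), (2, 6), (3, 1), (3, 6), (3, 10), (6, 5), (7, 2), (8, 3), (9, 1), (9, 3), (9, 5), (10, 0)}.
Total count |C(F_11)_aff| = 17.


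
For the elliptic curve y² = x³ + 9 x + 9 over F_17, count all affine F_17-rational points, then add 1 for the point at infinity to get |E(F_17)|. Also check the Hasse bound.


Affine points = {(0, 3), (0, 14), (1, 6), (1, 11), (2, 1), (2, 16), (5, 3), (5, 14), (8, 7), (8, 10), (12, 3), (12, 14), (15, 0), (16, 4), (16, 13)}; affine count = 15; |E(F_17)| = 16.

Discriminant check: Δ ∝ 4a³ + 27b² = 4·9³ + 27·9² = 4·729 + 27·81 ≡ 3 (mod 17). Nonzero ⇒ E is nonsingular.
For each x ∈ F_17, compute rhs = x³ + 9·x + 9 mod 17, then count y ∈ F_17 with y² ≡ rhs.
  x = 0: rhs = 9, matching y values: 3, 14 (2 points).
  x = 1: rhs = 2, matching y values: 6, 11 (2 points).
  x = 2: rhs = 1, matching y values: 1, 16 (2 points).
  x = 3: rhs = 12, matching y values: none (0 points).
  x = 4: rhs = 7, matching y values: none (0 points).
  x = 5: rhs = 9, matching y values: 3, 14 (2 points).
  x = 6: rhs = 7, matching y values: none (0 points).
  x = 7: rhs = 7, matching y values: none (0 points).
  x = 8: rhs = 15, matching y values: 7, 10 (2 points).
  x = 9: rhs = 3, matching y values: none (0 points).
  x = 10: rhs = 11, matching y values: none (0 points).
  x = 11: rhs = 11, matching y values: none (0 points).
  x = 12: rhs = 9, matching y values: 3, 14 (2 points).
  x = 13: rhs = 11, matching y values: none (0 points).
  x = 14: rhs = 6, matching y values: none (0 points).
  x = 15: rhs = 0, matching y values: 0 (1 points).
  x = 16: rhs = 16, matching y values: 4, 13 (2 points).
Total affine count: 15.
Full point count |E(F_17)| = 15 + 1 = 16.
Hasse bound: |16 − (17+1)| = |-2| = 2 ≤ 2√17 ≈ 8.2462 ✓.


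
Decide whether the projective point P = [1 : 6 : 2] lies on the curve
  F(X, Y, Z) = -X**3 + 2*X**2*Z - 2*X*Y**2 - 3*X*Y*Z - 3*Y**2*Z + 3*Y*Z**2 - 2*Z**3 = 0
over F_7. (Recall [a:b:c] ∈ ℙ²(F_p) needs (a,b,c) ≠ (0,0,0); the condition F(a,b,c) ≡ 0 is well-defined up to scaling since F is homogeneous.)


F(1,6,2) ≡ 1 (mod 7); P is NOT on the curve.

Evaluate F(1, 6, 2) term-by-term (mod 7).
  -X**3 ↦ -1·1·1·1 = -1
  2*X**2*Z ↦ 2·1·1·2 = 4
  -2*X*Y**2 ↦ -2·1·36·1 = -72
  -3*X*Y*Z ↦ -3·1·6·2 = -36
  -3*Y**2*Z ↦ -3·1·36·2 = -216
  3*Y*Z**2 ↦ 3·1·6·4 = 72
  -2*Z**3 ↦ -2·1·1·8 = -16
Sum: F(1, 6, 2) = (-1) + (4) + (-72) + (-36) + (-216) + (72) + (-16) = -265.
Reducing mod 7: -265 ≡ 1 (mod 7).
Since F(a, b, c) ≡ 1 ≠ 0 (mod 7), P does NOT lie on the curve.


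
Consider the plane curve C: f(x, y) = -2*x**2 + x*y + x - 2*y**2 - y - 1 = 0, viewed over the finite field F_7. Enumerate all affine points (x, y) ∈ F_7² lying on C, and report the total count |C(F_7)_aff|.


Affine F_7-points: {(0, 5), (2, 0), (2, 4), (3, 3), (3, 5), (4, 1), (4, 4), (6, 3)}; count = 8.

For each of the 49 pairs (x, y) ∈ F_7², evaluate f(x, y) mod 7. Record the zeros.
  x = 0: [0↦6, 1↦3, 2↦3, 3↦6, 4↦5, 5↦0, 6↦5]  zeros at y ∈ {5}
  x = 1: [0↦5, 1↦3, 2↦4, 3↦1, 4↦1, 5↦4, 6↦3]  zeros at y ∈ ∅
  x = 2: [0↦0, 1↦6, 2↦1, 3↦6, 4↦0, 5↦4, 6↦4]  zeros at y ∈ {0, 4}
  x = 3: [0↦5, 1↦5, 2↦1, 3↦0, 4↦2, 5↦0, 6↦1]  zeros at y ∈ {3, 5}
  x = 4: [0↦6, 1↦0, 2↦4, 3↦4, 4↦0, 5↦6, 6↦1]  zeros at y ∈ {1, 4}
  x = 5: [0↦3, 1↦5, 2↦3, 3↦4, 4↦1, 5↦1, 6↦4]  zeros at y ∈ ∅
  x = 6: [0↦3, 1↦6, 2↦5, 3↦0, 4↦5, 5↦6, 6↦3]  zeros at y ∈ {3}
Collecting zeros: affine points = {(0, 5), (2, 0), (2, 4), (3, 3), (3, 5), (4, 1), (4, 4), (6, 3)}.
Total count |C(F_7)_aff| = 8.


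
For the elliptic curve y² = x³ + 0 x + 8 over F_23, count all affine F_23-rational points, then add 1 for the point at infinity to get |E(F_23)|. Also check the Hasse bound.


Affine points = {(0, 10), (0, 13), (1, 3), (1, 20), (2, 4), (2, 19), (3, 9), (3, 14), (4, 7), (4, 16), (5, 8), (5, 15), (7, 11), (7, 12), (9, 1), (9, 22), (15, 5), (15, 18), (19, 6), (19, 17), (20, 2), (20, 21), (21, 0)}; affine count = 23; |E(F_23)| = 24.

Discriminant check: Δ ∝ 4a³ + 27b² = 4·0³ + 27·8² = 4·0 + 27·64 ≡ 3 (mod 23). Nonzero ⇒ E is nonsingular.
For each x ∈ F_23, compute rhs = x³ + 0·x + 8 mod 23, then count y ∈ F_23 with y² ≡ rhs.
  x = 0: rhs = 8, matching y values: 10, 13 (2 points).
  x = 1: rhs = 9, matching y values: 3, 20 (2 points).
  x = 2: rhs = 16, matching y values: 4, 19 (2 points).
  x = 3: rhs = 12, matching y values: 9, 14 (2 points).
  x = 4: rhs = 3, matching y values: 7, 16 (2 points).
  x = 5: rhs = 18, matching y values: 8, 15 (2 points).
  x = 6: rhs = 17, matching y values: none (0 points).
  x = 7: rhs = 6, matching y values: 11, 12 (2 points).
  x = 8: rhs = 14, matching y values: none (0 points).
  x = 9: rhs = 1, matching y values: 1, 22 (2 points).
  x = 10: rhs = 19, matching y values: none (0 points).
  x = 11: rhs = 5, matching y values: none (0 points).
  x = 12: rhs = 11, matching y values: none (0 points).
  x = 13: rhs = 20, matching y values: none (0 points).
  x = 14: rhs = 15, matching y values: none (0 points).
  x = 15: rhs = 2, matching y values: 5, 18 (2 points).
  x = 16: rhs = 10, matching y values: none (0 points).
  x = 17: rhs = 22, matching y values: none (0 points).
  x = 18: rhs = 21, matching y values: none (0 points).
  x = 19: rhs = 13, matching y values: 6, 17 (2 points).
  x = 20: rhs = 4, matching y values: 2, 21 (2 points).
  x = 21: rhs = 0, matching y values: 0 (1 points).
  x = 22: rhs = 7, matching y values: none (0 points).
Total affine count: 23.
Full point count |E(F_23)| = 23 + 1 = 24.
Hasse bound: |24 − (23+1)| = |0| = 0 ≤ 2√23 ≈ 9.5917 ✓.


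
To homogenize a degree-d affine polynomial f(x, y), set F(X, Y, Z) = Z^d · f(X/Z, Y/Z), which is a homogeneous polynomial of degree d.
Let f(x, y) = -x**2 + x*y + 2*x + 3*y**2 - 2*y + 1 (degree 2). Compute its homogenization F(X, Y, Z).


F(X, Y, Z) = -X**2 + X*Y + 2*X*Z + 3*Y**2 - 2*Y*Z + Z**2

deg(f) = 2.
Substitute x = X/Z, y = Y/Z into f, then multiply by Z^2.
  monomial -1·x^2·y^0 ↦ -1·X^2·Y^0·Z^0.
  monomial 1·x^1·y^1 ↦ 1·X^1·Y^1·Z^0.
  monomial 2·x^1·y^0 ↦ 2·X^1·Y^0·Z^1.
  monomial 3·x^0·y^2 ↦ 3·X^0·Y^2·Z^0.
  monomial -2·x^0·y^1 ↦ -2·X^0·Y^1·Z^1.
  monomial 1·x^0·y^0 ↦ 1·X^0·Y^0·Z^2.
Collecting: F(X, Y, Z) = -X**2 + X*Y + 2*X*Z + 3*Y**2 - 2*Y*Z + Z**2.


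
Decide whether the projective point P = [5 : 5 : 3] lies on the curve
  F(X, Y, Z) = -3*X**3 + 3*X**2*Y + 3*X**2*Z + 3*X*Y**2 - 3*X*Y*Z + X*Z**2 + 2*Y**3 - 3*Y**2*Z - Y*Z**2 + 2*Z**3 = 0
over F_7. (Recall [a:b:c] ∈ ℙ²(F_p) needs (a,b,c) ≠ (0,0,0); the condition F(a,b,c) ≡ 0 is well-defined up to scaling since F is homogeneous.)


F(5,5,3) ≡ 6 (mod 7); P is NOT on the curve.

Evaluate F(5, 5, 3) term-by-term (mod 7).
  -3*X**3 ↦ -3·125·1·1 = -375
  3*X**2*Y ↦ 3·25·5·1 = 375
  3*X**2*Z ↦ 3·25·1·3 = 225
  3*X*Y**2 ↦ 3·5·25·1 = 375
  -3*X*Y*Z ↦ -3·5·5·3 = -225
  X*Z**2 ↦ 1·5·1·9 = 45
  2*Y**3 ↦ 2·1·125·1 = 250
  -3*Y**2*Z ↦ -3·1·25·3 = -225
  -Y*Z**2 ↦ -1·1·5·9 = -45
  2*Z**3 ↦ 2·1·1·27 = 54
Sum: F(5, 5, 3) = (-375) + (375) + (225) + (375) + (-225) + (45) + (250) + (-225) + (-45) + (54) = 454.
Reducing mod 7: 454 ≡ 6 (mod 7).
Since F(a, b, c) ≡ 6 ≠ 0 (mod 7), P does NOT lie on the curve.


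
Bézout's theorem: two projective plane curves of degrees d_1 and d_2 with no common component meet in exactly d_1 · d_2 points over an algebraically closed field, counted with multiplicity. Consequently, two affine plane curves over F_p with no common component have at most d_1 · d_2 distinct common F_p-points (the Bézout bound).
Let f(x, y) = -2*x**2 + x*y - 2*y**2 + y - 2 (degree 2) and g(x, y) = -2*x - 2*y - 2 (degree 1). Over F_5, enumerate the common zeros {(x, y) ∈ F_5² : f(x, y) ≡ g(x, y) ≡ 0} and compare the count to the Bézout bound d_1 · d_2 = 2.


Common zeros: {(0, 4)}; count = 1; Bézout bound = 2.

deg(f) = 2, deg(g) = 1, so Bézout bound = 2.
Scan x ∈ F_5. For each x, list the y ∈ F_5 with f(x, y) ≡ 0 and those with g(x, y) ≡ 0 (mod 5); the common zeros in that column are the intersection.
  x = 0: f ≡ 0 at y ∈ {4}; g ≡ 0 at y ∈ {4}; common: {4}.
  x = 1: f ≡ 0 at y ∈ ∅; g ≡ 0 at y ∈ {3}; common: ∅.
  x = 2: f ≡ 0 at y ∈ {0, 4}; g ≡ 0 at y ∈ {2}; common: ∅.
  x = 3: f ≡ 0 at y ∈ {0, 2}; g ≡ 0 at y ∈ {1}; common: ∅.
  x = 4: f ≡ 0 at y ∈ ∅; g ≡ 0 at y ∈ {0}; common: ∅.
Collecting: common zeros = {(0, 4)}, so the count is 1.
Comparison with the Bézout bound: 1 ≤ 2 = deg(f)·deg(g), as expected for curves with no common component (the affine F_5-count falls short of the bound because intersections may lie at infinity, over extension fields, or carry multiplicity).


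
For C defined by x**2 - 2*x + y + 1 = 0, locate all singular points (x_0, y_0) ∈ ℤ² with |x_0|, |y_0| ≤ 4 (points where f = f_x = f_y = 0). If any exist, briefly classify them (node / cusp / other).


No singular points in the scanned grid; C is smooth there.

Compute partial derivatives:
  f_x = 2*x - 2.
  f_y = 1.
f_y = 1 is a nonzero constant, so f_y never vanishes: no point (x, y) can satisfy f = f_x = f_y = 0. In particular no (x, y) ∈ {−4, ..., 4}² is singular; the curve is smooth.


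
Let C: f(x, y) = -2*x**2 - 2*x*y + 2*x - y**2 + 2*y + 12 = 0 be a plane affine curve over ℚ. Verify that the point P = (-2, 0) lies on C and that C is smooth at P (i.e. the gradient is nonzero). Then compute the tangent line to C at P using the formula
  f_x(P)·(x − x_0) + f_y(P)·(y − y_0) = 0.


Tangent line at P: 10*x + 6*y + 20 = 0.

Step 1: f(-2, 0) = 0, so P lies on C.
Step 2: partial derivatives
  f_x(x, y) = -4*x - 2*y + 2, f_y(x, y) = -2*x - 2*y + 2.
  f_x(P) = 10, f_y(P) = 6 (gradient nonzero, so P is smooth).
Step 3: tangent line at P: 10·(x − -2) + 6·(y − 0) = 0.
Expanding: 10*x + 6*y + 20 = 0.


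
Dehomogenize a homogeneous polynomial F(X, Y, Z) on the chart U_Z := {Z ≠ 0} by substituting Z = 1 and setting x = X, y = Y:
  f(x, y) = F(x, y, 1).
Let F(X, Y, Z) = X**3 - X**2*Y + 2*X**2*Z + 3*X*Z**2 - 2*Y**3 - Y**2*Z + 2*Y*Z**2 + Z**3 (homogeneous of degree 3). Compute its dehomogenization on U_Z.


f(x, y) = x**3 - x**2*y + 2*x**2 + 3*x - 2*y**3 - y**2 + 2*y + 1

On U_Z we set Z = 1. Each monomial c·X^i·Y^j·Z^k in F becomes c·x^i·y^j·1^k = c·x^i·y^j.
Substituting Z = 1: F(X, Y, 1) = x**3 - x**2*y + 2*x**2 + 3*x - 2*y**3 - y**2 + 2*y + 1.
Note: deg(f) ≤ deg(F) = 3; strict inequality happens when F is divisible by Z (lost terms).


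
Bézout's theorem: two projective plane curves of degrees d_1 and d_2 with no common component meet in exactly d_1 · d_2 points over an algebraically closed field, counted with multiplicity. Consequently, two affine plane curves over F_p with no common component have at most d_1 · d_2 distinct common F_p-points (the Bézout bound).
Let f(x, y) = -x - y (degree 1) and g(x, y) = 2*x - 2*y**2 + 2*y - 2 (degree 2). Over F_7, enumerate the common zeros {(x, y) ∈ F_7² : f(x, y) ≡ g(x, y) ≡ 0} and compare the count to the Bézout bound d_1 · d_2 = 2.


Common zeros: ∅; count = 0; Bézout bound = 2.

deg(f) = 1, deg(g) = 2, so Bézout bound = 2.
Scan x ∈ F_7. For each x, list the y ∈ F_7 with f(x, y) ≡ 0 and those with g(x, y) ≡ 0 (mod 7); the common zeros in that column are the intersection.
  x = 0: f ≡ 0 at y ∈ {0}; g ≡ 0 at y ∈ {3, 5}; common: ∅.
  x = 1: f ≡ 0 at y ∈ {6}; g ≡ 0 at y ∈ {0, 1}; common: ∅.
  x = 2: f ≡ 0 at y ∈ {5}; g ≡ 0 at y ∈ ∅; common: ∅.
  x = 3: f ≡ 0 at y ∈ {4}; g ≡ 0 at y ∈ {2, 6}; common: ∅.
  x = 4: f ≡ 0 at y ∈ {3}; g ≡ 0 at y ∈ ∅; common: ∅.
  x = 5: f ≡ 0 at y ∈ {2}; g ≡ 0 at y ∈ ∅; common: ∅.
  x = 6: f ≡ 0 at y ∈ {1}; g ≡ 0 at y ∈ {4}; common: ∅.
Collecting: common zeros = ∅, so the count is 0.
Comparison with the Bézout bound: 0 ≤ 2 = deg(f)·deg(g), as expected for curves with no common component (the affine F_7-count falls short of the bound because intersections may lie at infinity, over extension fields, or carry multiplicity).


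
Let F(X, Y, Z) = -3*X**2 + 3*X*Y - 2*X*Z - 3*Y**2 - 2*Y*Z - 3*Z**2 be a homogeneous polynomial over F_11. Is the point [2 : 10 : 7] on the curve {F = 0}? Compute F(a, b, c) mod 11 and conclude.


F(2,10,7) ≡ 5 (mod 11); P is NOT on the curve.

Evaluate F(2, 10, 7) term-by-term (mod 11).
  -3*X**2 ↦ -3·4·1·1 = -12
  3*X*Y ↦ 3·2·10·1 = 60
  -2*X*Z ↦ -2·2·1·7 = -28
  -3*Y**2 ↦ -3·1·100·1 = -300
  -2*Y*Z ↦ -2·1·10·7 = -140
  -3*Z**2 ↦ -3·1·1·49 = -147
Sum: F(2, 10, 7) = (-12) + (60) + (-28) + (-300) + (-140) + (-147) = -567.
Reducing mod 11: -567 ≡ 5 (mod 11).
Since F(a, b, c) ≡ 5 ≠ 0 (mod 11), P does NOT lie on the curve.


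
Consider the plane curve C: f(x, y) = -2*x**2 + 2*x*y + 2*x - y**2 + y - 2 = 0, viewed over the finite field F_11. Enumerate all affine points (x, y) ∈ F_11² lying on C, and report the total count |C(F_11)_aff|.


Affine F_11-points: {(0, 5), (0, 7), (1, 1), (1, 2), (2, 2), (2, 3), (3, 8), (3, 10), (6, 5), (6, 8), (8, 7), (8, 10)}; count = 12.

For each of the 121 pairs (x, y) ∈ F_11², evaluate f(x, y) mod 11. Record the zeros.
  x = 0: [0↦9, 1↦9, 2↦7, 3↦3, 4↦8, 5↦0, 6↦1, 7↦0, 8↦8, 9↦3, 10↦7]  zeros at y ∈ {5, 7}
  x = 1: [0↦9, 1↦0, 2↦0, 3↦9, 4↦5, 5↦10, 6↦2, 7↦3, 8↦2, 9↦10, 10↦5]  zeros at y ∈ {1, 2}
  x = 2: [0↦5, 1↦9, 2↦0, 3↦0, 4↦9, 5↦5, 6↦10, 7↦2, 8↦3, 9↦2, 10↦10]  zeros at y ∈ {2, 3}
  x = 3: [0↦8, 1↦3, 2↦7, 3↦9, 4↦9, 5↦7, 6↦3, 7↦8, 8↦0, 9↦1, 10↦0]  zeros at y ∈ {8, 10}
  x = 4: [0↦7, 1↦4, 2↦10, 3↦3, 4↦5, 5↦5, 6↦3, 7↦10, 8↦4, 9↦7, 10↦8]  zeros at y ∈ ∅
  x = 5: [0↦2, 1↦1, 2↦9, 3↦4, 4↦8, 5↦10, 6↦10, 7↦8, 8↦4, 9↦9, 10↦1]  zeros at y ∈ ∅
  x = 6: [0↦4, 1↦5, 2↦4, 3↦1, 4↦7, 5↦0, 6↦2, 7↦2, 8↦0, 9↦7, 10↦1]  zeros at y ∈ {5, 8}
  x = 7: [0↦2, 1↦5, 2↦6, 3↦5, 4↦2, 5↦8, 6↦1, 7↦3, 8↦3, 9↦1, 10↦8]  zeros at y ∈ ∅
  x = 8: [0↦7, 1↦1, 2↦4, 3↦5, 4↦4, 5↦1, 6↦7, 7↦0, 8↦2, 9↦2, 10↦0]  zeros at y ∈ {7, 10}
  x = 9: [0↦8, 1↦4, 2↦9, 3↦1, 4↦2, 5↦1, 6↦9, 7↦4, 8↦8, 9↦10, 10↦10]  zeros at y ∈ ∅
  x = 10: [0↦5, 1↦3, 2↦10, 3↦4, 4↦7, 5↦8, 6↦7, 7↦4, 8↦10, 9↦3, 10↦5]  zeros at y ∈ ∅
Collecting zeros: affine points = {(0, 5), (0, 7), (1, 1), (1, 2), (2, 2), (2, 3), (3, 8), (3, 10), (6, 5), (6, 8), (8, 7), (8, 10)}.
Total count |C(F_11)_aff| = 12.


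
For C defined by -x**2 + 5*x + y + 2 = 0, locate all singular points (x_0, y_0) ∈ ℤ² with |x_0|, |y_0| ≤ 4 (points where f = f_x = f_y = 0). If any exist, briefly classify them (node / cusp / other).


No singular points in the scanned grid; C is smooth there.

Compute partial derivatives:
  f_x = 5 - 2*x.
  f_y = 1.
f_y = 1 is a nonzero constant, so f_y never vanishes: no point (x, y) can satisfy f = f_x = f_y = 0. In particular no (x, y) ∈ {−4, ..., 4}² is singular; the curve is smooth.


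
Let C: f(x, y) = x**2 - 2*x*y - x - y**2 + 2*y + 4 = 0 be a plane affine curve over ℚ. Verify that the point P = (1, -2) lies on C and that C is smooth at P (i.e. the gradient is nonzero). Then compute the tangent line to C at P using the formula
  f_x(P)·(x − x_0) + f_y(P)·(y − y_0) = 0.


Tangent line at P: 5*x + 4*y + 3 = 0.

Step 1: f(1, -2) = 0, so P lies on C.
Step 2: partial derivatives
  f_x(x, y) = 2*x - 2*y - 1, f_y(x, y) = -2*x - 2*y + 2.
  f_x(P) = 5, f_y(P) = 4 (gradient nonzero, so P is smooth).
Step 3: tangent line at P: 5·(x − 1) + 4·(y − -2) = 0.
Expanding: 5*x + 4*y + 3 = 0.


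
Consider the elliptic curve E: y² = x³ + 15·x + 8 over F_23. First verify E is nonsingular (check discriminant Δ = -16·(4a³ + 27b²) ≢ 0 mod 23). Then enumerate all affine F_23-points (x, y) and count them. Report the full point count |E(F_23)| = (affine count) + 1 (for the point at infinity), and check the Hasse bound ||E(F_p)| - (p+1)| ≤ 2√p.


Affine points = {(0, 10), (0, 13), (1, 1), (1, 22), (2, 0), (5, 1), (5, 22), (10, 10), (10, 13), (11, 3), (11, 20), (13, 10), (13, 13), (14, 8), (14, 15), (17, 1), (17, 22), (21, 4), (21, 19)}; affine count = 19; |E(F_23)| = 20.

Discriminant check: Δ ∝ 4a³ + 27b² = 4·15³ + 27·8² = 4·3375 + 27·64 ≡ 2 (mod 23). Nonzero ⇒ E is nonsingular.
For each x ∈ F_23, compute rhs = x³ + 15·x + 8 mod 23, then count y ∈ F_23 with y² ≡ rhs.
  x = 0: rhs = 8, matching y values: 10, 13 (2 points).
  x = 1: rhs = 1, matching y values: 1, 22 (2 points).
  x = 2: rhs = 0, matching y values: 0 (1 points).
  x = 3: rhs = 11, matching y values: none (0 points).
  x = 4: rhs = 17, matching y values: none (0 points).
  x = 5: rhs = 1, matching y values: 1, 22 (2 points).
  x = 6: rhs = 15, matching y values: none (0 points).
  x = 7: rhs = 19, matching y values: none (0 points).
  x = 8: rhs = 19, matching y values: none (0 points).
  x = 9: rhs = 21, matching y values: none (0 points).
  x = 10: rhs = 8, matching y values: 10, 13 (2 points).
  x = 11: rhs = 9, matching y values: 3, 20 (2 points).
  x = 12: rhs = 7, matching y values: none (0 points).
  x = 13: rhs = 8, matching y values: 10, 13 (2 points).
  x = 14: rhs = 18, matching y values: 8, 15 (2 points).
  x = 15: rhs = 20, matching y values: none (0 points).
  x = 16: rhs = 20, matching y values: none (0 points).
  x = 17: rhs = 1, matching y values: 1, 22 (2 points).
  x = 18: rhs = 15, matching y values: none (0 points).
  x = 19: rhs = 22, matching y values: none (0 points).
  x = 20: rhs = 5, matching y values: none (0 points).
  x = 21: rhs = 16, matching y values: 4, 19 (2 points).
  x = 22: rhs = 15, matching y values: none (0 points).
Total affine count: 19.
Full point count |E(F_23)| = 19 + 1 = 20.
Hasse bound: |20 − (23+1)| = |-4| = 4 ≤ 2√23 ≈ 9.5917 ✓.


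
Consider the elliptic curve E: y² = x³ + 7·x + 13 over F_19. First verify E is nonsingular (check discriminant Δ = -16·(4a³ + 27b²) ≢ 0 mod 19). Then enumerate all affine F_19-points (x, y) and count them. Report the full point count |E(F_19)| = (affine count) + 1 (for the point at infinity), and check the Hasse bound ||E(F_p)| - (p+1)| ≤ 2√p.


Affine points = {(2, 4), (2, 15), (3, 2), (3, 17), (6, 9), (6, 10), (7, 5), (7, 14), (8, 7), (8, 12), (9, 8), (9, 11), (10, 0), (12, 1), (12, 18), (14, 9), (14, 10), (15, 4), (15, 15), (18, 9), (18, 10)}; affine count = 21; |E(F_19)| = 22.

Discriminant check: Δ ∝ 4a³ + 27b² = 4·7³ + 27·13² = 4·343 + 27·169 ≡ 7 (mod 19). Nonzero ⇒ E is nonsingular.
For each x ∈ F_19, compute rhs = x³ + 7·x + 13 mod 19, then count y ∈ F_19 with y² ≡ rhs.
  x = 0: rhs = 13, matching y values: none (0 points).
  x = 1: rhs = 2, matching y values: none (0 points).
  x = 2: rhs = 16, matching y values: 4, 15 (2 points).
  x = 3: rhs = 4, matching y values: 2, 17 (2 points).
  x = 4: rhs = 10, matching y values: none (0 points).
  x = 5: rhs = 2, matching y values: none (0 points).
  x = 6: rhs = 5, matching y values: 9, 10 (2 points).
  x = 7: rhs = 6, matching y values: 5, 14 (2 points).
  x = 8: rhs = 11, matching y values: 7, 12 (2 points).
  x = 9: rhs = 7, matching y values: 8, 11 (2 points).
  x = 10: rhs = 0, matching y values: 0 (1 points).
  x = 11: rhs = 15, matching y values: none (0 points).
  x = 12: rhs = 1, matching y values: 1, 18 (2 points).
  x = 13: rhs = 2, matching y values: none (0 points).
  x = 14: rhs = 5, matching y values: 9, 10 (2 points).
  x = 15: rhs = 16, matching y values: 4, 15 (2 points).
  x = 16: rhs = 3, matching y values: none (0 points).
  x = 17: rhs = 10, matching y values: none (0 points).
  x = 18: rhs = 5, matching y values: 9, 10 (2 points).
Total affine count: 21.
Full point count |E(F_19)| = 21 + 1 = 22.
Hasse bound: |22 − (19+1)| = |2| = 2 ≤ 2√19 ≈ 8.7178 ✓.
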